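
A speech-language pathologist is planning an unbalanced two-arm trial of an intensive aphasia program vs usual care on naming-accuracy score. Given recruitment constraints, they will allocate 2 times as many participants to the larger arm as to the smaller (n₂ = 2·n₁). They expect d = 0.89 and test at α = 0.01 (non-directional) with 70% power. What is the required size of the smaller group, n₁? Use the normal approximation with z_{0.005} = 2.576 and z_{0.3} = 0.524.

n₁ = 19

With allocation ratio k = n₂/n₁ = 2, Var(x̄₁−x̄₂) = σ²(1/n₁ + 1/(k·n₁)) = σ²·(k+1)/(k·n₁).
So n₁ = (1 + 1/k)·((z_{α/2} + z_β)/d)² = 1.500 × (3.100/0.89)².
n₁ = 1.500 × 12.13 = 18.2.
Round up: n₁ = 19, giving n₂ = 2 × 19 = 38.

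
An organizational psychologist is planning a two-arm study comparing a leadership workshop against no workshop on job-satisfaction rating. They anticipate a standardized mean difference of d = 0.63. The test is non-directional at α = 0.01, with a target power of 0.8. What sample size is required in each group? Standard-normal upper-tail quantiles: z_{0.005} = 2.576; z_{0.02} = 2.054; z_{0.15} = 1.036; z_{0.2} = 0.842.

n = 59 per group

For two independent groups with equal n: n = 2·((z_{α/2} + z_β) / d)².
z_{α/2} + z_β = 2.576 + 0.842 = 3.418.
n = 2 × (3.418 / 0.63)² = 2 × 5.425² = 2 × 29.43 = 58.9.
Round up to the next whole participant.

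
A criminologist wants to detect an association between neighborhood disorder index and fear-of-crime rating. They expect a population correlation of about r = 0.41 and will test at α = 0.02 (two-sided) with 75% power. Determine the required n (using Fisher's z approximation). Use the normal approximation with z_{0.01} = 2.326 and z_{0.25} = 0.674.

n = 51

Fisher's z: C = ½·ln((1+r)/(1−r)) = ½·ln(2.3898) = 0.4356.
n = ((z_{α/2} + z_β)/C)² + 3.
(2.326 + 0.674) / 0.4356 = 3.000 / 0.4356 = 6.887.
n = 6.887² + 3 = 47.43 + 3 = 50.4.
Round up.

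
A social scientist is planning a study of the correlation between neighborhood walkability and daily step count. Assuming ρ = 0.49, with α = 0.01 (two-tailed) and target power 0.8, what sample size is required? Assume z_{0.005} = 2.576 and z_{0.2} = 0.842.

Fisher's z: C = ½·ln((1+r)/(1−r)) = ½·ln(2.9216) = 0.5361.
n = ((z_{α/2} + z_β)/C)² + 3.
(2.576 + 0.842) / 0.5361 = 3.418 / 0.5361 = 6.376.
n = 6.376² + 3 = 40.65 + 3 = 43.6.
Round up.

n = 44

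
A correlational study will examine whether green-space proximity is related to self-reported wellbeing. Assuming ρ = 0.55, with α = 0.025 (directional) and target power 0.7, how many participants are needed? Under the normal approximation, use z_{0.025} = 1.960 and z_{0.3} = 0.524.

Fisher's z: C = ½·ln((1+r)/(1−r)) = ½·ln(3.4444) = 0.6184.
n = ((z_{α} + z_β)/C)² + 3.
(1.960 + 0.524) / 0.6184 = 2.484 / 0.6184 = 4.017.
n = 4.017² + 3 = 16.13 + 3 = 19.1.
Round up.

n = 20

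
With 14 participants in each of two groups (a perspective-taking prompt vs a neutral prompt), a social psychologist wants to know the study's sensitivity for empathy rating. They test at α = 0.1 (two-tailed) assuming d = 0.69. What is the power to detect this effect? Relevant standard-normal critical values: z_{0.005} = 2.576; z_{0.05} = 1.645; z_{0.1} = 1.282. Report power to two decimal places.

power ≈ 0.57

For two equal groups, power = Φ(d·√(n/2) − z_{α/2}).
d·√(n/2) = 0.69 × √(14/2) = 0.69 × 2.646 = 1.826.
z_β = 1.826 − 1.645 = 0.181.
Power = Φ(0.181) = 0.572.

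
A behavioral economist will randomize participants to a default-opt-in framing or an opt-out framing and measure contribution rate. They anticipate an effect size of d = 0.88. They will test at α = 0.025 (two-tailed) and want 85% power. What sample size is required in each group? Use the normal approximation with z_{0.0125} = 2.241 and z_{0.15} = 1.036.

For two independent groups with equal n: n = 2·((z_{α/2} + z_β) / d)².
z_{α/2} + z_β = 2.241 + 1.036 = 3.277.
n = 2 × (3.277 / 0.88)² = 2 × 3.724² = 2 × 13.87 = 27.7.
Round up to the next whole participant.

n = 28 per group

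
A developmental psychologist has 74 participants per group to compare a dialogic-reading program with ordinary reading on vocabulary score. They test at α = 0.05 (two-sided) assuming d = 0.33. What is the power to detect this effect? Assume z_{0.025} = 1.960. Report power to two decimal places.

power ≈ 0.52

For two equal groups, power = Φ(d·√(n/2) − z_{α/2}).
d·√(n/2) = 0.33 × √(74/2) = 0.33 × 6.083 = 2.007.
z_β = 2.007 − 1.960 = 0.047.
Power = Φ(0.047) = 0.519.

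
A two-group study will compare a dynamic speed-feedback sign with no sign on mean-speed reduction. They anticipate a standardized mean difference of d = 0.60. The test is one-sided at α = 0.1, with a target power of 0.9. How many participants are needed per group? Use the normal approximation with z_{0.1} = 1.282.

n = 37 per group

For two independent groups with equal n: n = 2·((z_{α} + z_β) / d)².
z_{α} + z_β = 1.282 + 1.282 = 2.564.
n = 2 × (2.564 / 0.60)² = 2 × 4.273² = 2 × 18.26 = 36.5.
Round up to the next whole participant.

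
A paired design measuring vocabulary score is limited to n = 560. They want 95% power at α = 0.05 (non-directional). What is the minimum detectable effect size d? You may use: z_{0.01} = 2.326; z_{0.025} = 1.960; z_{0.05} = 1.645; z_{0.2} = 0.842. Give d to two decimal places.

For a single sample (or paired design) of n = 560: d_min = (z_{α/2} + z_β)/√n.
z-sum = 1.960 + 1.645 = 3.605.
d_min = 3.605 / √560 = 3.605 / 23.664 = 0.152.

d_min ≈ 0.15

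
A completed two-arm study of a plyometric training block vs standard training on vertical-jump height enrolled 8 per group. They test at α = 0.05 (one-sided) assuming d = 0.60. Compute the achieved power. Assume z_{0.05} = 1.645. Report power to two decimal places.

power ≈ 0.33

For two equal groups, power = Φ(d·√(n/2) − z_{α}).
d·√(n/2) = 0.60 × √(8/2) = 0.60 × 2.000 = 1.200.
z_β = 1.200 − 1.645 = -0.445.
Power = Φ(-0.445) = 0.328.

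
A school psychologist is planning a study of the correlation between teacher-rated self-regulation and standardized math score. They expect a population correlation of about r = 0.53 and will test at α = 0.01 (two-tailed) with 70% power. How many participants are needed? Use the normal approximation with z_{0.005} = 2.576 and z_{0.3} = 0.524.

n = 31

Fisher's z: C = ½·ln((1+r)/(1−r)) = ½·ln(3.2553) = 0.5901.
n = ((z_{α/2} + z_β)/C)² + 3.
(2.576 + 0.524) / 0.5901 = 3.100 / 0.5901 = 5.253.
n = 5.253² + 3 = 27.60 + 3 = 30.6.
Round up.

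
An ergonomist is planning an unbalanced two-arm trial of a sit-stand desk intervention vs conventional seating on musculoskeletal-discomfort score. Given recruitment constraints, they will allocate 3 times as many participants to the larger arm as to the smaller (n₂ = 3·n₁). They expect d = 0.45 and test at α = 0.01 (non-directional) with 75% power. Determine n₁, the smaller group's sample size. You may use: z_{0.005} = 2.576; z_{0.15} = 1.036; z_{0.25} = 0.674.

n₁ = 70

With allocation ratio k = n₂/n₁ = 3, Var(x̄₁−x̄₂) = σ²(1/n₁ + 1/(k·n₁)) = σ²·(k+1)/(k·n₁).
So n₁ = (1 + 1/k)·((z_{α/2} + z_β)/d)² = 1.333 × (3.250/0.45)².
n₁ = 1.333 × 52.16 = 69.5.
Round up: n₁ = 70, giving n₂ = 3 × 70 = 210.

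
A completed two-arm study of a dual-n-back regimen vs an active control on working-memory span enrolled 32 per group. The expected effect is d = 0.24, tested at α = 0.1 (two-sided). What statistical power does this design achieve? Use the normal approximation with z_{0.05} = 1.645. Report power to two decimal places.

For two equal groups, power = Φ(d·√(n/2) − z_{α/2}).
d·√(n/2) = 0.24 × √(32/2) = 0.24 × 4.000 = 0.960.
z_β = 0.960 − 1.645 = -0.685.
Power = Φ(-0.685) = 0.247.

power ≈ 0.25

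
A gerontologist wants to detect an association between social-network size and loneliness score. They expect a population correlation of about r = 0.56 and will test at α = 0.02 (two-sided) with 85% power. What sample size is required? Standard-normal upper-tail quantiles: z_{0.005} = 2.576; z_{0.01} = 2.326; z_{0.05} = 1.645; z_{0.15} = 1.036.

n = 32

Fisher's z: C = ½·ln((1+r)/(1−r)) = ½·ln(3.5455) = 0.6328.
n = ((z_{α/2} + z_β)/C)² + 3.
(2.326 + 1.036) / 0.6328 = 3.362 / 0.6328 = 5.313.
n = 5.313² + 3 = 28.23 + 3 = 31.2.
Round up.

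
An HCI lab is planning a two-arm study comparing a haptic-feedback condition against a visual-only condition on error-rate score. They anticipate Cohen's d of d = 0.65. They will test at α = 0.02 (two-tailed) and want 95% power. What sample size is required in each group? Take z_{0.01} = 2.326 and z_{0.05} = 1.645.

For two independent groups with equal n: n = 2·((z_{α/2} + z_β) / d)².
z_{α/2} + z_β = 2.326 + 1.645 = 3.971.
n = 2 × (3.971 / 0.65)² = 2 × 6.109² = 2 × 37.32 = 74.6.
Round up to the next whole participant.

n = 75 per group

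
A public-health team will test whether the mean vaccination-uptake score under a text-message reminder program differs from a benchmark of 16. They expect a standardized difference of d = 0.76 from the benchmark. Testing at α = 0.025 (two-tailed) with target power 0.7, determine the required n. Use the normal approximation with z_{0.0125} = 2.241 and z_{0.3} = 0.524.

For a one-sample test: n = ((z_{α/2} + z_β) / d)².
z_{α/2} + z_β = 2.241 + 0.524 = 2.765.
n = (2.765 / 0.76)² = 3.638² = 13.24.
Round up.

n = 14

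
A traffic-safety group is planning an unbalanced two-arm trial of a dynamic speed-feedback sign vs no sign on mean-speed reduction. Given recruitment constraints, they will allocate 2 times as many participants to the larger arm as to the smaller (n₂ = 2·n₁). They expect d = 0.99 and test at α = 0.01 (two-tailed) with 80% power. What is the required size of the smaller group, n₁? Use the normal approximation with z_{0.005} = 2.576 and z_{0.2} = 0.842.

n₁ = 18

With allocation ratio k = n₂/n₁ = 2, Var(x̄₁−x̄₂) = σ²(1/n₁ + 1/(k·n₁)) = σ²·(k+1)/(k·n₁).
So n₁ = (1 + 1/k)·((z_{α/2} + z_β)/d)² = 1.500 × (3.418/0.99)².
n₁ = 1.500 × 11.92 = 17.9.
Round up: n₁ = 18, giving n₂ = 2 × 18 = 36.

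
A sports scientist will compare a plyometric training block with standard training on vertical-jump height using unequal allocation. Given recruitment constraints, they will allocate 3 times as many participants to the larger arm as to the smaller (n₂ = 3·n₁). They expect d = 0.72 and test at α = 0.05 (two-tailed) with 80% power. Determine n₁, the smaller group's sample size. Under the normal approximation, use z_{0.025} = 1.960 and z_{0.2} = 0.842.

With allocation ratio k = n₂/n₁ = 3, Var(x̄₁−x̄₂) = σ²(1/n₁ + 1/(k·n₁)) = σ²·(k+1)/(k·n₁).
So n₁ = (1 + 1/k)·((z_{α/2} + z_β)/d)² = 1.333 × (2.802/0.72)².
n₁ = 1.333 × 15.15 = 20.2.
Round up: n₁ = 21, giving n₂ = 3 × 21 = 63.

n₁ = 21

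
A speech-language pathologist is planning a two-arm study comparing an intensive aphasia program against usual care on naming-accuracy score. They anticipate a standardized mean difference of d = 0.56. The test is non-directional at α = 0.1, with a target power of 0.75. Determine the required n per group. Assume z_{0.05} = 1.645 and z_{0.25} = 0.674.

n = 35 per group

For two independent groups with equal n: n = 2·((z_{α/2} + z_β) / d)².
z_{α/2} + z_β = 1.645 + 0.674 = 2.319.
n = 2 × (2.319 / 0.56)² = 2 × 4.141² = 2 × 17.15 = 34.3.
Round up to the next whole participant.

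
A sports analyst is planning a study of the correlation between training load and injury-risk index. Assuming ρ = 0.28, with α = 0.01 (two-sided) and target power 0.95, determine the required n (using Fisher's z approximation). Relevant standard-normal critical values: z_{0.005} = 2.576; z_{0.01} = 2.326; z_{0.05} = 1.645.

Fisher's z: C = ½·ln((1+r)/(1−r)) = ½·ln(1.7778) = 0.2877.
n = ((z_{α/2} + z_β)/C)² + 3.
(2.576 + 1.645) / 0.2877 = 4.221 / 0.2877 = 14.672.
n = 14.672² + 3 = 215.25 + 3 = 218.3.
Round up.

n = 219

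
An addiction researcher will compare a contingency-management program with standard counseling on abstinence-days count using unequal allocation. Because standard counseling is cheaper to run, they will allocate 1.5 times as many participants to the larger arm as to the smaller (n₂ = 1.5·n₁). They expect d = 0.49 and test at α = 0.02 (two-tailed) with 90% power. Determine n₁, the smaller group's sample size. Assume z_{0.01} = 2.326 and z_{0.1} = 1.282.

n₁ = 91

With allocation ratio k = n₂/n₁ = 1.5, Var(x̄₁−x̄₂) = σ²(1/n₁ + 1/(k·n₁)) = σ²·(k+1)/(k·n₁).
So n₁ = (1 + 1/k)·((z_{α/2} + z_β)/d)² = 1.667 × (3.608/0.49)².
n₁ = 1.667 × 54.22 = 90.4.
Round up: n₁ = 91, giving n₂ = ⌈1.5 × 91⌉ = ⌈136.5⌉ = 137.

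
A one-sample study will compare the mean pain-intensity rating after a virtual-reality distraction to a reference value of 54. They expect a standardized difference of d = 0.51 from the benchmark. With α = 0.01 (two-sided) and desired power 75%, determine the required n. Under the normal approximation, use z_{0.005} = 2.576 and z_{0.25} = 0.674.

For a one-sample test: n = ((z_{α/2} + z_β) / d)².
z_{α/2} + z_β = 2.576 + 0.674 = 3.250.
n = (3.250 / 0.51)² = 6.373² = 40.61.
Round up.

n = 41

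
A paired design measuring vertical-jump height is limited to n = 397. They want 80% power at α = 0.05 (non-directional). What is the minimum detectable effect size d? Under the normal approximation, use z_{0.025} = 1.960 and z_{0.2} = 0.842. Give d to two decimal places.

d_min ≈ 0.14

For a single sample (or paired design) of n = 397: d_min = (z_{α/2} + z_β)/√n.
z-sum = 1.960 + 0.842 = 2.802.
d_min = 2.802 / √397 = 2.802 / 19.925 = 0.141.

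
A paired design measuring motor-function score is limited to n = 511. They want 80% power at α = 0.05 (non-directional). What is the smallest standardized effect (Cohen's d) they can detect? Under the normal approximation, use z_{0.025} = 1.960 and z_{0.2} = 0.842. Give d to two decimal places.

d_min ≈ 0.12

For a single sample (or paired design) of n = 511: d_min = (z_{α/2} + z_β)/√n.
z-sum = 1.960 + 0.842 = 2.802.
d_min = 2.802 / √511 = 2.802 / 22.605 = 0.124.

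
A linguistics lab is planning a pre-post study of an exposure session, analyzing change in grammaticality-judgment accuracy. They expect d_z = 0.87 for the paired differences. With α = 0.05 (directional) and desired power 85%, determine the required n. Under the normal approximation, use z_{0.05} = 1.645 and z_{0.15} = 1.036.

For a paired (one-sample on differences) test: n = ((z_{α} + z_β) / d)².
z_{α} + z_β = 1.645 + 1.036 = 2.681.
n = (2.681 / 0.87)² = 3.082² = 9.50.
Round up.

n = 10 pairs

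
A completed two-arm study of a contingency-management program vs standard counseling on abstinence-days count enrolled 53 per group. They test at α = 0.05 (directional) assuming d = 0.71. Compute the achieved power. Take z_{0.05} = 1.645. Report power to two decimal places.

For two equal groups, power = Φ(d·√(n/2) − z_{α}).
d·√(n/2) = 0.71 × √(53/2) = 0.71 × 5.148 = 3.655.
z_β = 3.655 − 1.645 = 2.010.
Power = Φ(2.010) = 0.978.

power ≈ 0.98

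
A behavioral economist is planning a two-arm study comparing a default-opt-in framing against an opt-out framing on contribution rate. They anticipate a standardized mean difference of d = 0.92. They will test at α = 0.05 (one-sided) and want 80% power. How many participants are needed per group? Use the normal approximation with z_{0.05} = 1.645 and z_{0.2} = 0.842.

n = 15 per group

For two independent groups with equal n: n = 2·((z_{α} + z_β) / d)².
z_{α} + z_β = 1.645 + 0.842 = 2.487.
n = 2 × (2.487 / 0.92)² = 2 × 2.703² = 2 × 7.31 = 14.6.
Round up to the next whole participant.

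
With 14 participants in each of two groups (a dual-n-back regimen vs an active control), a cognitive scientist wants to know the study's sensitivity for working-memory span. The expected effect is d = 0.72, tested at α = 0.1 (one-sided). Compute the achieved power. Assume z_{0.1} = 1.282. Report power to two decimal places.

For two equal groups, power = Φ(d·√(n/2) − z_{α}).
d·√(n/2) = 0.72 × √(14/2) = 0.72 × 2.646 = 1.905.
z_β = 1.905 − 1.282 = 0.623.
Power = Φ(0.623) = 0.733.

power ≈ 0.73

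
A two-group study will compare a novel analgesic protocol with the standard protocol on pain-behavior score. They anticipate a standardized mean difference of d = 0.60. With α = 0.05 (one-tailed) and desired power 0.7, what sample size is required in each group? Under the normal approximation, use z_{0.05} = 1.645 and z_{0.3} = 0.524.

n = 27 per group

For two independent groups with equal n: n = 2·((z_{α} + z_β) / d)².
z_{α} + z_β = 1.645 + 0.524 = 2.169.
n = 2 × (2.169 / 0.60)² = 2 × 3.615² = 2 × 13.07 = 26.1.
Round up to the next whole participant.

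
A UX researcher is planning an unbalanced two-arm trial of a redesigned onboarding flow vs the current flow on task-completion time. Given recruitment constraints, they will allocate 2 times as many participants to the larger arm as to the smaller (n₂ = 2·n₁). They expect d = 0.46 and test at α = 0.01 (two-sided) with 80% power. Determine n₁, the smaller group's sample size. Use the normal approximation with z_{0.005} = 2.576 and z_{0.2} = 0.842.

n₁ = 83

With allocation ratio k = n₂/n₁ = 2, Var(x̄₁−x̄₂) = σ²(1/n₁ + 1/(k·n₁)) = σ²·(k+1)/(k·n₁).
So n₁ = (1 + 1/k)·((z_{α/2} + z_β)/d)² = 1.500 × (3.418/0.46)².
n₁ = 1.500 × 55.21 = 82.8.
Round up: n₁ = 83, giving n₂ = 2 × 83 = 166.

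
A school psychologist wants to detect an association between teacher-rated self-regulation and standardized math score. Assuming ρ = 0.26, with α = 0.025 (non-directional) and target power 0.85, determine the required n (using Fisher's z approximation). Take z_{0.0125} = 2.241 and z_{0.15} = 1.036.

Fisher's z: C = ½·ln((1+r)/(1−r)) = ½·ln(1.7027) = 0.2661.
n = ((z_{α/2} + z_β)/C)² + 3.
(2.241 + 1.036) / 0.2661 = 3.277 / 0.2661 = 12.315.
n = 12.315² + 3 = 151.66 + 3 = 154.7.
Round up.

n = 155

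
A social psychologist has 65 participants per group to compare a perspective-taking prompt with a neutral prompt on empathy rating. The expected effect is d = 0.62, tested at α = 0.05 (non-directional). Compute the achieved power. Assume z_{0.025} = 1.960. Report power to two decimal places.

power ≈ 0.94

For two equal groups, power = Φ(d·√(n/2) − z_{α/2}).
d·√(n/2) = 0.62 × √(65/2) = 0.62 × 5.701 = 3.535.
z_β = 3.535 − 1.960 = 1.575.
Power = Φ(1.575) = 0.942.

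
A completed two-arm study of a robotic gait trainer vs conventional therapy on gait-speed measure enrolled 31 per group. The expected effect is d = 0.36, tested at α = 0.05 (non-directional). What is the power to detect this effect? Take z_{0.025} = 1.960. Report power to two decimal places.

power ≈ 0.29

For two equal groups, power = Φ(d·√(n/2) − z_{α/2}).
d·√(n/2) = 0.36 × √(31/2) = 0.36 × 3.937 = 1.417.
z_β = 1.417 − 1.960 = -0.543.
Power = Φ(-0.543) = 0.294.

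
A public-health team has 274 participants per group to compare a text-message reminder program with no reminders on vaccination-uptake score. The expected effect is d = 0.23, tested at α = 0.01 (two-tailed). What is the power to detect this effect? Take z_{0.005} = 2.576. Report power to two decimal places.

For two equal groups, power = Φ(d·√(n/2) − z_{α/2}).
d·√(n/2) = 0.23 × √(274/2) = 0.23 × 11.705 = 2.692.
z_β = 2.692 − 2.576 = 0.116.
Power = Φ(0.116) = 0.546.

power ≈ 0.55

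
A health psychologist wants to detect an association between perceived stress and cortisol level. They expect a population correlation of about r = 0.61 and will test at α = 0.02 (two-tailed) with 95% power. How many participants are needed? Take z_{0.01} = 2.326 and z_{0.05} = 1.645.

n = 35

Fisher's z: C = ½·ln((1+r)/(1−r)) = ½·ln(4.1282) = 0.7089.
n = ((z_{α/2} + z_β)/C)² + 3.
(2.326 + 1.645) / 0.7089 = 3.971 / 0.7089 = 5.602.
n = 5.602² + 3 = 31.38 + 3 = 34.4.
Round up.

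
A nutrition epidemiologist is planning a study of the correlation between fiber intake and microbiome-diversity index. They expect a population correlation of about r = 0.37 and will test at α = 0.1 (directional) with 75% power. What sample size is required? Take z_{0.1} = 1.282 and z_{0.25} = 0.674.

n = 29

Fisher's z: C = ½·ln((1+r)/(1−r)) = ½·ln(2.1746) = 0.3884.
n = ((z_{α} + z_β)/C)² + 3.
(1.282 + 0.674) / 0.3884 = 1.956 / 0.3884 = 5.036.
n = 5.036² + 3 = 25.36 + 3 = 28.4.
Round up.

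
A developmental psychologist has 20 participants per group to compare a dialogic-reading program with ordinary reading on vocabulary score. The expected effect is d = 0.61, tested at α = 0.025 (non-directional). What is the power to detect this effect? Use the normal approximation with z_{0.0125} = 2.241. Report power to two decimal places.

power ≈ 0.38

For two equal groups, power = Φ(d·√(n/2) − z_{α/2}).
d·√(n/2) = 0.61 × √(20/2) = 0.61 × 3.162 = 1.929.
z_β = 1.929 − 2.241 = -0.312.
Power = Φ(-0.312) = 0.378.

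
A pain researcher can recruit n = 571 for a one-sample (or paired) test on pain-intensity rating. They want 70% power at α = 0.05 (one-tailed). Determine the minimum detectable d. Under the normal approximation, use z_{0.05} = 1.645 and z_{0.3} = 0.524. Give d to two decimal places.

d_min ≈ 0.09

For a single sample (or paired design) of n = 571: d_min = (z_{α} + z_β)/√n.
z-sum = 1.645 + 0.524 = 2.169.
d_min = 2.169 / √571 = 2.169 / 23.896 = 0.091.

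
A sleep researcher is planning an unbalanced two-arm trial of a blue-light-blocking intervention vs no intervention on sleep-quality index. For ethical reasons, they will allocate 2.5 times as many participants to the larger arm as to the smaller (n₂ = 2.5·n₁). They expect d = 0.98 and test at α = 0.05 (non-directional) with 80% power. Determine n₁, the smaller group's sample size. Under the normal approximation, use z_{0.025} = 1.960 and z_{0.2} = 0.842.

With allocation ratio k = n₂/n₁ = 2.5, Var(x̄₁−x̄₂) = σ²(1/n₁ + 1/(k·n₁)) = σ²·(k+1)/(k·n₁).
So n₁ = (1 + 1/k)·((z_{α/2} + z_β)/d)² = 1.400 × (2.802/0.98)².
n₁ = 1.400 × 8.17 = 11.4.
Round up: n₁ = 12, giving n₂ = 2.5 × 12 = 30.

n₁ = 12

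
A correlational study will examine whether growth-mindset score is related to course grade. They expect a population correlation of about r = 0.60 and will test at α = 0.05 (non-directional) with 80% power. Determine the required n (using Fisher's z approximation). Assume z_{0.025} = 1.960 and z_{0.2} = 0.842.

n = 20

Fisher's z: C = ½·ln((1+r)/(1−r)) = ½·ln(4.0000) = 0.6931.
n = ((z_{α/2} + z_β)/C)² + 3.
(1.960 + 0.842) / 0.6931 = 2.802 / 0.6931 = 4.043.
n = 4.043² + 3 = 16.34 + 3 = 19.3.
Round up.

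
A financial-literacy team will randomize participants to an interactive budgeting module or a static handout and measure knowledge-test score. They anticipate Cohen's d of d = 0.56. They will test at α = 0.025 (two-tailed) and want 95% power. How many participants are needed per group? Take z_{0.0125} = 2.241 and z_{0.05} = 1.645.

For two independent groups with equal n: n = 2·((z_{α/2} + z_β) / d)².
z_{α/2} + z_β = 2.241 + 1.645 = 3.886.
n = 2 × (3.886 / 0.56)² = 2 × 6.939² = 2 × 48.15 = 96.3.
Round up to the next whole participant.

n = 97 per group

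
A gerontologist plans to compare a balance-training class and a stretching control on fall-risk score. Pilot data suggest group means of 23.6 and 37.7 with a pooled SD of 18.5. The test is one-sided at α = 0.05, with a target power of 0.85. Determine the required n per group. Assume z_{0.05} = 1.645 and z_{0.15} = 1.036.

n = 25 per group

Cohen's d = |M₁ − M₂| / SD_pooled = |23.6 − 37.7| / 18.5 = 14.1 / 18.5 = 0.762.
For two independent groups with equal n: n = 2·((z_{α} + z_β) / d)².
z_{α} + z_β = 1.645 + 1.036 = 2.681.
n = 2 × (2.681 / 0.762)² = 2 × 3.518² = 2 × 12.38 = 24.8.
Round up to the next whole participant.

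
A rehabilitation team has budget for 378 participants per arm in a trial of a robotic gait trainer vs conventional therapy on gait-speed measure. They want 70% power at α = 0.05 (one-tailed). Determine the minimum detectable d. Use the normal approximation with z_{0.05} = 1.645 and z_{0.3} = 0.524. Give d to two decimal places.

For two independent groups of n = 378 each: d_min = (z_{α} + z_β)·√(2/n).
z-sum = 1.645 + 0.524 = 2.169.
d_min = 2.169 × √(2/378) = 2.169 × 0.0727 = 0.158.

d_min ≈ 0.16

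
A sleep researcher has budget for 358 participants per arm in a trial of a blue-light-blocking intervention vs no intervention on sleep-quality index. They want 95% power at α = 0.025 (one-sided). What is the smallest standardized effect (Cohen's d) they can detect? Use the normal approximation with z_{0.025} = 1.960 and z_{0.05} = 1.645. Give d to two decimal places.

d_min ≈ 0.27

For two independent groups of n = 358 each: d_min = (z_{α} + z_β)·√(2/n).
z-sum = 1.960 + 1.645 = 3.605.
d_min = 3.605 × √(2/358) = 3.605 × 0.0747 = 0.269.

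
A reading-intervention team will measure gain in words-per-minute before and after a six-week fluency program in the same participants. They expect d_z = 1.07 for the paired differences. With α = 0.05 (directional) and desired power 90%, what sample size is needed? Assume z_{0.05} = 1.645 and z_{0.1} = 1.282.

n = 8 pairs

For a paired (one-sample on differences) test: n = ((z_{α} + z_β) / d)².
z_{α} + z_β = 1.645 + 1.282 = 2.927.
n = (2.927 / 1.07)² = 2.736² = 7.48.
Round up.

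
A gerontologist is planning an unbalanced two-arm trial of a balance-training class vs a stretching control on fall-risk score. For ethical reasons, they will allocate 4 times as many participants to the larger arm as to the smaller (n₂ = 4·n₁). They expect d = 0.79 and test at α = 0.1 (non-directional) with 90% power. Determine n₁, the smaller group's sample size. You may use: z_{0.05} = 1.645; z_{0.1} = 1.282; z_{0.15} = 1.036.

With allocation ratio k = n₂/n₁ = 4, Var(x̄₁−x̄₂) = σ²(1/n₁ + 1/(k·n₁)) = σ²·(k+1)/(k·n₁).
So n₁ = (1 + 1/k)·((z_{α/2} + z_β)/d)² = 1.250 × (2.927/0.79)².
n₁ = 1.250 × 13.73 = 17.2.
Round up: n₁ = 18, giving n₂ = 4 × 18 = 72.

n₁ = 18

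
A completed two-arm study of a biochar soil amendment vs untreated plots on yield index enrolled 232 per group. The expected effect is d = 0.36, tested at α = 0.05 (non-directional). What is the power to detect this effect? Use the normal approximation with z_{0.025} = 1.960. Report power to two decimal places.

power ≈ 0.97

For two equal groups, power = Φ(d·√(n/2) − z_{α/2}).
d·√(n/2) = 0.36 × √(232/2) = 0.36 × 10.770 = 3.877.
z_β = 3.877 − 1.960 = 1.917.
Power = Φ(1.917) = 0.972.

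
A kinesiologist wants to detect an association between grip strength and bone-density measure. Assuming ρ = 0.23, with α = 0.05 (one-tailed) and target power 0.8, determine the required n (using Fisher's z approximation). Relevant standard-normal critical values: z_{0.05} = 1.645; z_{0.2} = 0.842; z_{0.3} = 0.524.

Fisher's z: C = ½·ln((1+r)/(1−r)) = ½·ln(1.5974) = 0.2342.
n = ((z_{α} + z_β)/C)² + 3.
(1.645 + 0.842) / 0.2342 = 2.487 / 0.2342 = 10.619.
n = 10.619² + 3 = 112.77 + 3 = 115.8.
Round up.

n = 116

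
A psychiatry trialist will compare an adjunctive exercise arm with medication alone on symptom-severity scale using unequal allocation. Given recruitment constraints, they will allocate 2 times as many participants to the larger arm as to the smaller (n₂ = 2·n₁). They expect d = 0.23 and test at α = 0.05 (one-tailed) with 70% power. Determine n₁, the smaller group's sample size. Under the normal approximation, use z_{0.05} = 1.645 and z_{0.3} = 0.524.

With allocation ratio k = n₂/n₁ = 2, Var(x̄₁−x̄₂) = σ²(1/n₁ + 1/(k·n₁)) = σ²·(k+1)/(k·n₁).
So n₁ = (1 + 1/k)·((z_{α} + z_β)/d)² = 1.500 × (2.169/0.23)².
n₁ = 1.500 × 88.93 = 133.4.
Round up: n₁ = 134, giving n₂ = 2 × 134 = 268.

n₁ = 134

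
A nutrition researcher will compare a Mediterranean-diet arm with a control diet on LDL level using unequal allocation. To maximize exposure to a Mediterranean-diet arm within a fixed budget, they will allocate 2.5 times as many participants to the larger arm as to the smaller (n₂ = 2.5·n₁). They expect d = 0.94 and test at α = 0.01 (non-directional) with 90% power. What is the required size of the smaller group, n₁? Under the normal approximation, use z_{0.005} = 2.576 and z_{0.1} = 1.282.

With allocation ratio k = n₂/n₁ = 2.5, Var(x̄₁−x̄₂) = σ²(1/n₁ + 1/(k·n₁)) = σ²·(k+1)/(k·n₁).
So n₁ = (1 + 1/k)·((z_{α/2} + z_β)/d)² = 1.400 × (3.858/0.94)².
n₁ = 1.400 × 16.84 = 23.6.
Round up: n₁ = 24, giving n₂ = 2.5 × 24 = 60.

n₁ = 24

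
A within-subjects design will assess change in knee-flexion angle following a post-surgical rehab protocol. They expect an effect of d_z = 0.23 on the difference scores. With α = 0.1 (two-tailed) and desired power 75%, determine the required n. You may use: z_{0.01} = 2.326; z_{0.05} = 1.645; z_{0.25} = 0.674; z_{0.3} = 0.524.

For a paired (one-sample on differences) test: n = ((z_{α/2} + z_β) / d)².
z_{α/2} + z_β = 1.645 + 0.674 = 2.319.
n = (2.319 / 0.23)² = 10.083² = 101.66.
Round up.

n = 102 pairs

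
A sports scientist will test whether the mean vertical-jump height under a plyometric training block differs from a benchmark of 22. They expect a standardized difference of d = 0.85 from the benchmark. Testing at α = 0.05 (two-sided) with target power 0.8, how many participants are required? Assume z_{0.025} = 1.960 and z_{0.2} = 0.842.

n = 11

For a one-sample test: n = ((z_{α/2} + z_β) / d)².
z_{α/2} + z_β = 1.960 + 0.842 = 2.802.
n = (2.802 / 0.85)² = 3.296² = 10.87.
Round up.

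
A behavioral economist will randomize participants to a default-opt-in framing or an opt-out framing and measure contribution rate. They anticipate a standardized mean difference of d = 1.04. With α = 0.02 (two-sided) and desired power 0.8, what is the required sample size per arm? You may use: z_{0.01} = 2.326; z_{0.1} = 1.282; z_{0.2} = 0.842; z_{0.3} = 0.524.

For two independent groups with equal n: n = 2·((z_{α/2} + z_β) / d)².
z_{α/2} + z_β = 2.326 + 0.842 = 3.168.
n = 2 × (3.168 / 1.04)² = 2 × 3.046² = 2 × 9.28 = 18.6.
Round up to the next whole participant.

n = 19 per group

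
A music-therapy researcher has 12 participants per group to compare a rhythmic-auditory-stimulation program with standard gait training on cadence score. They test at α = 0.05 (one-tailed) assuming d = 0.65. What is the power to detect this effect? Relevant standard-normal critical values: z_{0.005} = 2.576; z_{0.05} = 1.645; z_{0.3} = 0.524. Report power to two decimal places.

For two equal groups, power = Φ(d·√(n/2) − z_{α}).
d·√(n/2) = 0.65 × √(12/2) = 0.65 × 2.449 = 1.592.
z_β = 1.592 − 1.645 = -0.053.
Power = Φ(-0.053) = 0.479.

power ≈ 0.48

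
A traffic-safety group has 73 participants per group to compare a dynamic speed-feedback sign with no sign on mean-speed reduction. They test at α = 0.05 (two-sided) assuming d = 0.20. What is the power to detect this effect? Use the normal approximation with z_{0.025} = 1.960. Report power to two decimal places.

For two equal groups, power = Φ(d·√(n/2) − z_{α/2}).
d·√(n/2) = 0.20 × √(73/2) = 0.20 × 6.042 = 1.208.
z_β = 1.208 − 1.960 = -0.752.
Power = Φ(-0.752) = 0.226.

power ≈ 0.23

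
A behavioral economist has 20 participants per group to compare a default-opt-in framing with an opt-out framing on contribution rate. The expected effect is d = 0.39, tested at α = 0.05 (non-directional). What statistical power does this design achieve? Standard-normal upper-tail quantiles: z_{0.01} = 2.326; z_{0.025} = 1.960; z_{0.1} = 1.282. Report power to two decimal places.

For two equal groups, power = Φ(d·√(n/2) − z_{α/2}).
d·√(n/2) = 0.39 × √(20/2) = 0.39 × 3.162 = 1.233.
z_β = 1.233 − 1.960 = -0.727.
Power = Φ(-0.727) = 0.234.

power ≈ 0.23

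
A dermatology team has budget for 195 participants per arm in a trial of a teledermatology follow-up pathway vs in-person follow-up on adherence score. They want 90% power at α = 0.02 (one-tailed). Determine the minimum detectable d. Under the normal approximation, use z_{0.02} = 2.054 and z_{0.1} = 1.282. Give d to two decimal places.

d_min ≈ 0.34

For two independent groups of n = 195 each: d_min = (z_{α} + z_β)·√(2/n).
z-sum = 2.054 + 1.282 = 3.336.
d_min = 3.336 × √(2/195) = 3.336 × 0.1013 = 0.338.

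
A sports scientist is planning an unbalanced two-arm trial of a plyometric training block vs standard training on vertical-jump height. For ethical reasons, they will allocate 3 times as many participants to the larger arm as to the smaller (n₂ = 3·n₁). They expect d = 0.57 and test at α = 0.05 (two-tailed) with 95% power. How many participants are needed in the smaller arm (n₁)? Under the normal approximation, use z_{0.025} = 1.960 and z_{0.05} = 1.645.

n₁ = 54

With allocation ratio k = n₂/n₁ = 3, Var(x̄₁−x̄₂) = σ²(1/n₁ + 1/(k·n₁)) = σ²·(k+1)/(k·n₁).
So n₁ = (1 + 1/k)·((z_{α/2} + z_β)/d)² = 1.333 × (3.605/0.57)².
n₁ = 1.333 × 40.00 = 53.3.
Round up: n₁ = 54, giving n₂ = 3 × 54 = 162.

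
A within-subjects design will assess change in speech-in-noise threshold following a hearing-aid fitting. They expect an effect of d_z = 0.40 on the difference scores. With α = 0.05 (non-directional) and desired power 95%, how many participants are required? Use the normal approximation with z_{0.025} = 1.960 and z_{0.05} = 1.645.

n = 82 pairs

For a paired (one-sample on differences) test: n = ((z_{α/2} + z_β) / d)².
z_{α/2} + z_β = 1.960 + 1.645 = 3.605.
n = (3.605 / 0.40)² = 9.012² = 81.23.
Round up.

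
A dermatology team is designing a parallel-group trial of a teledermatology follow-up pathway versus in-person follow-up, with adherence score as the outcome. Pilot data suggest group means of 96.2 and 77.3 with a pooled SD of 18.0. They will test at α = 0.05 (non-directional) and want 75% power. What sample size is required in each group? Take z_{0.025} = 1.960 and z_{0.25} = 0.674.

n = 13 per group

Cohen's d = |M₁ − M₂| / SD_pooled = |96.2 − 77.3| / 18.0 = 18.9 / 18.0 = 1.050.
For two independent groups with equal n: n = 2·((z_{α/2} + z_β) / d)².
z_{α/2} + z_β = 1.960 + 0.674 = 2.634.
n = 2 × (2.634 / 1.050)² = 2 × 2.509² = 2 × 6.29 = 12.6.
Round up to the next whole participant.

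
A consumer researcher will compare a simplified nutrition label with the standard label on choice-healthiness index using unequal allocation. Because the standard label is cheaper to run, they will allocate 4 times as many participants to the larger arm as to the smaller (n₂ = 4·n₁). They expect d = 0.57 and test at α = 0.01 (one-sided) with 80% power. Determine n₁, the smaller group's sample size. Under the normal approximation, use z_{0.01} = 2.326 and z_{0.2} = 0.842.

With allocation ratio k = n₂/n₁ = 4, Var(x̄₁−x̄₂) = σ²(1/n₁ + 1/(k·n₁)) = σ²·(k+1)/(k·n₁).
So n₁ = (1 + 1/k)·((z_{α} + z_β)/d)² = 1.250 × (3.168/0.57)².
n₁ = 1.250 × 30.89 = 38.6.
Round up: n₁ = 39, giving n₂ = 4 × 39 = 156.

n₁ = 39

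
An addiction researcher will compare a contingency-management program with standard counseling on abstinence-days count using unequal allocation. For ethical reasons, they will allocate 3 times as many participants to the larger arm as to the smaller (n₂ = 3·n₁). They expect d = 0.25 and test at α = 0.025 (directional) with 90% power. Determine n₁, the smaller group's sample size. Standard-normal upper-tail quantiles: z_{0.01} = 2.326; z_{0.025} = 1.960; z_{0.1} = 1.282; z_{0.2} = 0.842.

n₁ = 225

With allocation ratio k = n₂/n₁ = 3, Var(x̄₁−x̄₂) = σ²(1/n₁ + 1/(k·n₁)) = σ²·(k+1)/(k·n₁).
So n₁ = (1 + 1/k)·((z_{α} + z_β)/d)² = 1.333 × (3.242/0.25)².
n₁ = 1.333 × 168.17 = 224.2.
Round up: n₁ = 225, giving n₂ = 3 × 225 = 675.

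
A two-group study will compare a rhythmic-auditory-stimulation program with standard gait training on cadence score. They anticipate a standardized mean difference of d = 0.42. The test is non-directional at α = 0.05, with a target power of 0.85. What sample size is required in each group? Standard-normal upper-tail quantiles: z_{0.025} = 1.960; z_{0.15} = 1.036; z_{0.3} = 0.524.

For two independent groups with equal n: n = 2·((z_{α/2} + z_β) / d)².
z_{α/2} + z_β = 1.960 + 1.036 = 2.996.
n = 2 × (2.996 / 0.42)² = 2 × 7.133² = 2 × 50.88 = 101.8.
Round up to the next whole participant.

n = 102 per group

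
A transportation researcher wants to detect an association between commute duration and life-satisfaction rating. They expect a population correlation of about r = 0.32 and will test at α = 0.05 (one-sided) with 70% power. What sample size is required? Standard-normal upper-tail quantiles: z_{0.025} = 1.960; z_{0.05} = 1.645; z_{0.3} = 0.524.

n = 46

Fisher's z: C = ½·ln((1+r)/(1−r)) = ½·ln(1.9412) = 0.3316.
n = ((z_{α} + z_β)/C)² + 3.
(1.645 + 0.524) / 0.3316 = 2.169 / 0.3316 = 6.541.
n = 6.541² + 3 = 42.78 + 3 = 45.8.
Round up.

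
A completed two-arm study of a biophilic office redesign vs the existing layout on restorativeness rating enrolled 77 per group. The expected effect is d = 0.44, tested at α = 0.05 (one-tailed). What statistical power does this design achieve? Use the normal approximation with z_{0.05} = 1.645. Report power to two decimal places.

power ≈ 0.86

For two equal groups, power = Φ(d·√(n/2) − z_{α}).
d·√(n/2) = 0.44 × √(77/2) = 0.44 × 6.205 = 2.730.
z_β = 2.730 − 1.645 = 1.085.
Power = Φ(1.085) = 0.861.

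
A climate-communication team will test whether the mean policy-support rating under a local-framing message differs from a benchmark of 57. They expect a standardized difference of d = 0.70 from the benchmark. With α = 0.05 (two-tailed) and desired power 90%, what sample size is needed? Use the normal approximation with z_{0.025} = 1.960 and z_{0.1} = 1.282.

n = 22

For a one-sample test: n = ((z_{α/2} + z_β) / d)².
z_{α/2} + z_β = 1.960 + 1.282 = 3.242.
n = (3.242 / 0.70)² = 4.631² = 21.45.
Round up.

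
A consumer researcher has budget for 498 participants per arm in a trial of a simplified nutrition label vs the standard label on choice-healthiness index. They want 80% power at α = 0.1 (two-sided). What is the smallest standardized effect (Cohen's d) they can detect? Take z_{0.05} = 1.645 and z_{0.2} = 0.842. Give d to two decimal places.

d_min ≈ 0.16

For two independent groups of n = 498 each: d_min = (z_{α/2} + z_β)·√(2/n).
z-sum = 1.645 + 0.842 = 2.487.
d_min = 2.487 × √(2/498) = 2.487 × 0.0634 = 0.158.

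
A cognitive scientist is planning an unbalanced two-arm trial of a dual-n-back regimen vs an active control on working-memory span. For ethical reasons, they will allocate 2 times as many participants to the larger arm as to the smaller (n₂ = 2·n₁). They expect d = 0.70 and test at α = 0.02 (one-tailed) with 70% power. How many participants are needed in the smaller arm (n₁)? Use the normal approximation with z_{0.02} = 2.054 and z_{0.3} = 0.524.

With allocation ratio k = n₂/n₁ = 2, Var(x̄₁−x̄₂) = σ²(1/n₁ + 1/(k·n₁)) = σ²·(k+1)/(k·n₁).
So n₁ = (1 + 1/k)·((z_{α} + z_β)/d)² = 1.500 × (2.578/0.70)².
n₁ = 1.500 × 13.56 = 20.3.
Round up: n₁ = 21, giving n₂ = 2 × 21 = 42.

n₁ = 21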